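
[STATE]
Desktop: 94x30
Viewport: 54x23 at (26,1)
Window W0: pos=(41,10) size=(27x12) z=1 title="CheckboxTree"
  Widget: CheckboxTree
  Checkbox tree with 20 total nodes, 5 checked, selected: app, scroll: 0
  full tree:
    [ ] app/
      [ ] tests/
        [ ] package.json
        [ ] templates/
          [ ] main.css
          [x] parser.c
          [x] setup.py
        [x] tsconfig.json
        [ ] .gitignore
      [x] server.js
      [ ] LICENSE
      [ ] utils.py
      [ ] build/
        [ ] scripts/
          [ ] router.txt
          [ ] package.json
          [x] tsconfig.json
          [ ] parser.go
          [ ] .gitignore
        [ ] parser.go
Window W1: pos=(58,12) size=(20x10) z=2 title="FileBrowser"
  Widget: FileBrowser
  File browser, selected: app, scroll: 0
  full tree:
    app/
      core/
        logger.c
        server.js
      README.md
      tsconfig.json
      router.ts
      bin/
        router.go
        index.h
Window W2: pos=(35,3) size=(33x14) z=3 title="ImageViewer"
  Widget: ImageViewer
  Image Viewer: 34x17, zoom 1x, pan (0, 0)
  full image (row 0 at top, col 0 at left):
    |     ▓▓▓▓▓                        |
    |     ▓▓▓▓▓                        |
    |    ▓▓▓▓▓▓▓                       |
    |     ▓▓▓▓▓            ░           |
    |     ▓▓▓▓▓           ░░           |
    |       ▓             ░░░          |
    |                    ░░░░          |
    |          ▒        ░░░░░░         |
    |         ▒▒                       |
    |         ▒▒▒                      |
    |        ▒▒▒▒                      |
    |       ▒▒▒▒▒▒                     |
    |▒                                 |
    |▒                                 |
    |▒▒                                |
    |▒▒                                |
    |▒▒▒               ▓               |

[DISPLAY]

                                                      
                                                      
         ┏━━━━━━━━━━━━━━━━━━━━━━━━━━━━━━━┓            
         ┃ ImageViewer                   ┃            
         ┠───────────────────────────────┨            
         ┃     ▓▓▓▓▓                     ┃            
         ┃     ▓▓▓▓▓                     ┃            
         ┃    ▓▓▓▓▓▓▓                    ┃            
         ┃     ▓▓▓▓▓            ░        ┃            
         ┃     ▓▓▓▓▓           ░░        ┃            
         ┃       ▓             ░░░       ┃            
         ┃                    ░░░░       ┃━━━━━━━━━┓  
         ┃          ▒        ░░░░░░      ┃ser      ┃  
         ┃         ▒▒                    ┃─────────┨  
         ┃         ▒▒▒                   ┃/        ┃  
         ┗━━━━━━━━━━━━━━━━━━━━━━━━━━━━━━━┛ore/     ┃  
               ┃       [ ] main.┃    README.md     ┃  
               ┃       [x] parse┃    tsconfig.json ┃  
               ┃       [x] setup┃    router.ts     ┃  
               ┃     [x] tsconfi┃    [+] bin/      ┃  
               ┗━━━━━━━━━━━━━━━━┗━━━━━━━━━━━━━━━━━━┛  
                                                      
                                                      


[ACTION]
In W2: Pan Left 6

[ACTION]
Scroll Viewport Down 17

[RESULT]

         ┃     ▓▓▓▓▓                     ┃            
         ┃    ▓▓▓▓▓▓▓                    ┃            
         ┃     ▓▓▓▓▓            ░        ┃            
         ┃     ▓▓▓▓▓           ░░        ┃            
         ┃       ▓             ░░░       ┃            
         ┃                    ░░░░       ┃━━━━━━━━━┓  
         ┃          ▒        ░░░░░░      ┃ser      ┃  
         ┃         ▒▒                    ┃─────────┨  
         ┃         ▒▒▒                   ┃/        ┃  
         ┗━━━━━━━━━━━━━━━━━━━━━━━━━━━━━━━┛ore/     ┃  
               ┃       [ ] main.┃    README.md     ┃  
               ┃       [x] parse┃    tsconfig.json ┃  
               ┃       [x] setup┃    router.ts     ┃  
               ┃     [x] tsconfi┃    [+] bin/      ┃  
               ┗━━━━━━━━━━━━━━━━┗━━━━━━━━━━━━━━━━━━┛  
                                                      
                                                      
                                                      
                                                      
                                                      
                                                      
                                                      
                                                      


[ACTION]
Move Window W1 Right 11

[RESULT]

         ┃     ▓▓▓▓▓                     ┃            
         ┃    ▓▓▓▓▓▓▓                    ┃            
         ┃     ▓▓▓▓▓            ░        ┃            
         ┃     ▓▓▓▓▓           ░░        ┃            
         ┃       ▓             ░░░       ┃            
         ┃                    ░░░░       ┃ ┏━━━━━━━━━━
         ┃          ▒        ░░░░░░      ┃ ┃ FileBrows
         ┃         ▒▒                    ┃ ┠──────────
         ┃         ▒▒▒                   ┃ ┃> [-] app/
         ┗━━━━━━━━━━━━━━━━━━━━━━━━━━━━━━━┛ ┃    [+] co
               ┃       [ ] main.css      ┃ ┃    README
               ┃       [x] parser.c      ┃ ┃    tsconf
               ┃       [x] setup.py      ┃ ┃    router
               ┃     [x] tsconfig.json   ┃ ┃    [+] bi
               ┗━━━━━━━━━━━━━━━━━━━━━━━━━┛ ┗━━━━━━━━━━
                                                      
                                                      
                                                      
                                                      
                                                      
                                                      
                                                      
                                                      


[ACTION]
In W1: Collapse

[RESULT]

         ┃     ▓▓▓▓▓                     ┃            
         ┃    ▓▓▓▓▓▓▓                    ┃            
         ┃     ▓▓▓▓▓            ░        ┃            
         ┃     ▓▓▓▓▓           ░░        ┃            
         ┃       ▓             ░░░       ┃            
         ┃                    ░░░░       ┃ ┏━━━━━━━━━━
         ┃          ▒        ░░░░░░      ┃ ┃ FileBrows
         ┃         ▒▒                    ┃ ┠──────────
         ┃         ▒▒▒                   ┃ ┃> [+] app/
         ┗━━━━━━━━━━━━━━━━━━━━━━━━━━━━━━━┛ ┃          
               ┃       [ ] main.css      ┃ ┃          
               ┃       [x] parser.c      ┃ ┃          
               ┃       [x] setup.py      ┃ ┃          
               ┃     [x] tsconfig.json   ┃ ┃          
               ┗━━━━━━━━━━━━━━━━━━━━━━━━━┛ ┗━━━━━━━━━━
                                                      
                                                      
                                                      
                                                      
                                                      
                                                      
                                                      
                                                      


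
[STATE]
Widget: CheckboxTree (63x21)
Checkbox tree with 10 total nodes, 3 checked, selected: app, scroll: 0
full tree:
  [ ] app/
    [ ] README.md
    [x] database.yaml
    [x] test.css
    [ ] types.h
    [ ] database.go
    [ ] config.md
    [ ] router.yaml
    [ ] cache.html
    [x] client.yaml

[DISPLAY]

>[-] app/                                                      
   [ ] README.md                                               
   [x] database.yaml                                           
   [x] test.css                                                
   [ ] types.h                                                 
   [ ] database.go                                             
   [ ] config.md                                               
   [ ] router.yaml                                             
   [ ] cache.html                                              
   [x] client.yaml                                             
                                                               
                                                               
                                                               
                                                               
                                                               
                                                               
                                                               
                                                               
                                                               
                                                               
                                                               


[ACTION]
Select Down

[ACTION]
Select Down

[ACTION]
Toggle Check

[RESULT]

 [-] app/                                                      
   [ ] README.md                                               
>  [ ] database.yaml                                           
   [x] test.css                                                
   [ ] types.h                                                 
   [ ] database.go                                             
   [ ] config.md                                               
   [ ] router.yaml                                             
   [ ] cache.html                                              
   [x] client.yaml                                             
                                                               
                                                               
                                                               
                                                               
                                                               
                                                               
                                                               
                                                               
                                                               
                                                               
                                                               


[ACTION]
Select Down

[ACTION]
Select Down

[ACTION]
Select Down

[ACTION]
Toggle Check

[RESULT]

 [-] app/                                                      
   [ ] README.md                                               
   [ ] database.yaml                                           
   [x] test.css                                                
   [ ] types.h                                                 
>  [x] database.go                                             
   [ ] config.md                                               
   [ ] router.yaml                                             
   [ ] cache.html                                              
   [x] client.yaml                                             
                                                               
                                                               
                                                               
                                                               
                                                               
                                                               
                                                               
                                                               
                                                               
                                                               
                                                               


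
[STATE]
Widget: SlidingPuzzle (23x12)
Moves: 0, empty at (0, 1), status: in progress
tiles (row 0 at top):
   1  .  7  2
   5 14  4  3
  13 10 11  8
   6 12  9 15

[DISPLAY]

┌────┬────┬────┬────┐  
│  1 │    │  7 │  2 │  
├────┼────┼────┼────┤  
│  5 │ 14 │  4 │  3 │  
├────┼────┼────┼────┤  
│ 13 │ 10 │ 11 │  8 │  
├────┼────┼────┼────┤  
│  6 │ 12 │  9 │ 15 │  
└────┴────┴────┴────┘  
Moves: 0               
                       
                       


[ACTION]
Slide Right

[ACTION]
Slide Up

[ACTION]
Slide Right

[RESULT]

┌────┬────┬────┬────┐  
│  5 │  1 │  7 │  2 │  
├────┼────┼────┼────┤  
│    │ 14 │  4 │  3 │  
├────┼────┼────┼────┤  
│ 13 │ 10 │ 11 │  8 │  
├────┼────┼────┼────┤  
│  6 │ 12 │  9 │ 15 │  
└────┴────┴────┴────┘  
Moves: 2               
                       
                       


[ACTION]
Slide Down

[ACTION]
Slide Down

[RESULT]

┌────┬────┬────┬────┐  
│    │  1 │  7 │  2 │  
├────┼────┼────┼────┤  
│  5 │ 14 │  4 │  3 │  
├────┼────┼────┼────┤  
│ 13 │ 10 │ 11 │  8 │  
├────┼────┼────┼────┤  
│  6 │ 12 │  9 │ 15 │  
└────┴────┴────┴────┘  
Moves: 3               
                       
                       


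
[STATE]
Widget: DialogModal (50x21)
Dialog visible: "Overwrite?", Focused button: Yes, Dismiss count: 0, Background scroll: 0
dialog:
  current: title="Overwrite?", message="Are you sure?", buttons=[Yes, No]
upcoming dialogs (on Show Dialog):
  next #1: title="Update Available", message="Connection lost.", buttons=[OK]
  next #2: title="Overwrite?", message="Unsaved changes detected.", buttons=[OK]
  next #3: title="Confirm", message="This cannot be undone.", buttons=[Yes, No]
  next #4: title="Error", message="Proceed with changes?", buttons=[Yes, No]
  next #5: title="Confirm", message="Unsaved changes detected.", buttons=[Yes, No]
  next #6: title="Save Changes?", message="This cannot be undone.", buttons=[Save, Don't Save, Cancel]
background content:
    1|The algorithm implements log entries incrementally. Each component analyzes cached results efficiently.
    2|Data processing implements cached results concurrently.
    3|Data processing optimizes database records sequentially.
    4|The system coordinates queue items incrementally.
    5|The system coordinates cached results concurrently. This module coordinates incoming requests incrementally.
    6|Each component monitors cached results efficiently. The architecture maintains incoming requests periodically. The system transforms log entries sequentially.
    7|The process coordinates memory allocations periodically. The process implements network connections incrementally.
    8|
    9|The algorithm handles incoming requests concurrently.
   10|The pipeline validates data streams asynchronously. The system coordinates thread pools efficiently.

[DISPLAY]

The algorithm implements log entries incrementally
Data processing implements cached results concurre
Data processing optimizes database records sequent
The system coordinates queue items incrementally. 
The system coordinates cached results concurrently
Each component monitors cached results efficiently
The process coordinates memory allocations periodi
                                                  
The algorithm ha┌───────────────┐quests concurrent
The pipeline val│   Overwrite?  │ms asynchronously
                │ Are you sure? │                 
                │   [Yes]  No   │                 
                └───────────────┘                 
                                                  
                                                  
                                                  
                                                  
                                                  
                                                  
                                                  
                                                  


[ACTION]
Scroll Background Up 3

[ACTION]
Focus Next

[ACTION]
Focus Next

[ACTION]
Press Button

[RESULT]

The algorithm implements log entries incrementally
Data processing implements cached results concurre
Data processing optimizes database records sequent
The system coordinates queue items incrementally. 
The system coordinates cached results concurrently
Each component monitors cached results efficiently
The process coordinates memory allocations periodi
                                                  
The algorithm handles incoming requests concurrent
The pipeline validates data streams asynchronously
                                                  
                                                  
                                                  
                                                  
                                                  
                                                  
                                                  
                                                  
                                                  
                                                  
                                                  


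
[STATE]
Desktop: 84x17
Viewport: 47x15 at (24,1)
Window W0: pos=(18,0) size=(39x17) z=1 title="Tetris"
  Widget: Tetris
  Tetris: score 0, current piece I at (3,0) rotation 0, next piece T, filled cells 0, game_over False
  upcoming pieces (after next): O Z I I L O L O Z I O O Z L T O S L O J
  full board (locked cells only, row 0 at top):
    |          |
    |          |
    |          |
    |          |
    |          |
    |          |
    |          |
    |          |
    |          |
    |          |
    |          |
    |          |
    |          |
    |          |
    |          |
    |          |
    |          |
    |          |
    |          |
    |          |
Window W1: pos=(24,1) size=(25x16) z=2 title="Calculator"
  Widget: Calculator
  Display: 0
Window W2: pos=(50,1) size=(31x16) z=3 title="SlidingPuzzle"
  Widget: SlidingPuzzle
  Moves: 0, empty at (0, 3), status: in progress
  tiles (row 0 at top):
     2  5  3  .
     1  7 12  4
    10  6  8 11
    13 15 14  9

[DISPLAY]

┏━━━━━━━━━━━━━━━━━━━━━━━┓ ┏━━━━━━━━━━━━━━━━━━━━
┃ Calculator            ┃─┃ SlidingPuzzle      
┠───────────────────────┨ ┠────────────────────
┃                      0┃ ┃┌────┬────┬────┬────
┃┌───┬───┬───┬───┐      ┃ ┃│  2 │  5 │  3 │    
┃│ 7 │ 8 │ 9 │ ÷ │      ┃ ┃├────┼────┼────┼────
┃├───┼───┼───┼───┤      ┃ ┃│  1 │  7 │ 12 │  4 
┃│ 4 │ 5 │ 6 │ × │      ┃ ┃├────┼────┼────┼────
┃├───┼───┼───┼───┤      ┃ ┃│ 10 │  6 │  8 │ 11 
┃│ 1 │ 2 │ 3 │ - │      ┃ ┃├────┼────┼────┼────
┃├───┼───┼───┼───┤      ┃ ┃│ 13 │ 15 │ 14 │  9 
┃│ 0 │ . │ = │ + │      ┃ ┃└────┴────┴────┴────
┃├───┼───┼───┼───┤      ┃ ┃Moves: 0            
┃│ C │ MC│ MR│ M+│      ┃ ┃                    
┃└───┴───┴───┴───┘      ┃ ┃                    


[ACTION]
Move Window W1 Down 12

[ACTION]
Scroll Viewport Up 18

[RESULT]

━━━━━━━━━━━━━━━━━━━━━━━━━━━━━━━━┓              
┏━━━━━━━━━━━━━━━━━━━━━━━┓ ┏━━━━━━━━━━━━━━━━━━━━
┃ Calculator            ┃─┃ SlidingPuzzle      
┠───────────────────────┨ ┠────────────────────
┃                      0┃ ┃┌────┬────┬────┬────
┃┌───┬───┬───┬───┐      ┃ ┃│  2 │  5 │  3 │    
┃│ 7 │ 8 │ 9 │ ÷ │      ┃ ┃├────┼────┼────┼────
┃├───┼───┼───┼───┤      ┃ ┃│  1 │  7 │ 12 │  4 
┃│ 4 │ 5 │ 6 │ × │      ┃ ┃├────┼────┼────┼────
┃├───┼───┼───┼───┤      ┃ ┃│ 10 │  6 │  8 │ 11 
┃│ 1 │ 2 │ 3 │ - │      ┃ ┃├────┼────┼────┼────
┃├───┼───┼───┼───┤      ┃ ┃│ 13 │ 15 │ 14 │  9 
┃│ 0 │ . │ = │ + │      ┃ ┃└────┴────┴────┴────
┃├───┼───┼───┼───┤      ┃ ┃Moves: 0            
┃│ C │ MC│ MR│ M+│      ┃ ┃                    


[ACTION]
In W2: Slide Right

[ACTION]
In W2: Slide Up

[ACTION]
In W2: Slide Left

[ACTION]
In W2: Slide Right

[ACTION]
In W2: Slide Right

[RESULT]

━━━━━━━━━━━━━━━━━━━━━━━━━━━━━━━━┓              
┏━━━━━━━━━━━━━━━━━━━━━━━┓ ┏━━━━━━━━━━━━━━━━━━━━
┃ Calculator            ┃─┃ SlidingPuzzle      
┠───────────────────────┨ ┠────────────────────
┃                      0┃ ┃┌────┬────┬────┬────
┃┌───┬───┬───┬───┐      ┃ ┃│  2 │  5 │ 12 │  3 
┃│ 7 │ 8 │ 9 │ ÷ │      ┃ ┃├────┼────┼────┼────
┃├───┼───┼───┼───┤      ┃ ┃│  1 │    │  7 │  4 
┃│ 4 │ 5 │ 6 │ × │      ┃ ┃├────┼────┼────┼────
┃├───┼───┼───┼───┤      ┃ ┃│ 10 │  6 │  8 │ 11 
┃│ 1 │ 2 │ 3 │ - │      ┃ ┃├────┼────┼────┼────
┃├───┼───┼───┼───┤      ┃ ┃│ 13 │ 15 │ 14 │  9 
┃│ 0 │ . │ = │ + │      ┃ ┃└────┴────┴────┴────
┃├───┼───┼───┼───┤      ┃ ┃Moves: 5            
┃│ C │ MC│ MR│ M+│      ┃ ┃                    


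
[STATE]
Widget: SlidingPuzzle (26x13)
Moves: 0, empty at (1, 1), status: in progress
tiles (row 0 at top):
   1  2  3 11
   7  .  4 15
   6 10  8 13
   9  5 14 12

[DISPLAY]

┌────┬────┬────┬────┐     
│  1 │  2 │  3 │ 11 │     
├────┼────┼────┼────┤     
│  7 │    │  4 │ 15 │     
├────┼────┼────┼────┤     
│  6 │ 10 │  8 │ 13 │     
├────┼────┼────┼────┤     
│  9 │  5 │ 14 │ 12 │     
└────┴────┴────┴────┘     
Moves: 0                  
                          
                          
                          


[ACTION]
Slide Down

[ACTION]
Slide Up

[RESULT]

┌────┬────┬────┬────┐     
│  1 │  2 │  3 │ 11 │     
├────┼────┼────┼────┤     
│  7 │    │  4 │ 15 │     
├────┼────┼────┼────┤     
│  6 │ 10 │  8 │ 13 │     
├────┼────┼────┼────┤     
│  9 │  5 │ 14 │ 12 │     
└────┴────┴────┴────┘     
Moves: 2                  
                          
                          
                          


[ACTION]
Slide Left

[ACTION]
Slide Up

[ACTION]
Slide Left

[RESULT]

┌────┬────┬────┬────┐     
│  1 │  2 │  3 │ 11 │     
├────┼────┼────┼────┤     
│  7 │  4 │  8 │ 15 │     
├────┼────┼────┼────┤     
│  6 │ 10 │ 13 │    │     
├────┼────┼────┼────┤     
│  9 │  5 │ 14 │ 12 │     
└────┴────┴────┴────┘     
Moves: 5                  
                          
                          
                          


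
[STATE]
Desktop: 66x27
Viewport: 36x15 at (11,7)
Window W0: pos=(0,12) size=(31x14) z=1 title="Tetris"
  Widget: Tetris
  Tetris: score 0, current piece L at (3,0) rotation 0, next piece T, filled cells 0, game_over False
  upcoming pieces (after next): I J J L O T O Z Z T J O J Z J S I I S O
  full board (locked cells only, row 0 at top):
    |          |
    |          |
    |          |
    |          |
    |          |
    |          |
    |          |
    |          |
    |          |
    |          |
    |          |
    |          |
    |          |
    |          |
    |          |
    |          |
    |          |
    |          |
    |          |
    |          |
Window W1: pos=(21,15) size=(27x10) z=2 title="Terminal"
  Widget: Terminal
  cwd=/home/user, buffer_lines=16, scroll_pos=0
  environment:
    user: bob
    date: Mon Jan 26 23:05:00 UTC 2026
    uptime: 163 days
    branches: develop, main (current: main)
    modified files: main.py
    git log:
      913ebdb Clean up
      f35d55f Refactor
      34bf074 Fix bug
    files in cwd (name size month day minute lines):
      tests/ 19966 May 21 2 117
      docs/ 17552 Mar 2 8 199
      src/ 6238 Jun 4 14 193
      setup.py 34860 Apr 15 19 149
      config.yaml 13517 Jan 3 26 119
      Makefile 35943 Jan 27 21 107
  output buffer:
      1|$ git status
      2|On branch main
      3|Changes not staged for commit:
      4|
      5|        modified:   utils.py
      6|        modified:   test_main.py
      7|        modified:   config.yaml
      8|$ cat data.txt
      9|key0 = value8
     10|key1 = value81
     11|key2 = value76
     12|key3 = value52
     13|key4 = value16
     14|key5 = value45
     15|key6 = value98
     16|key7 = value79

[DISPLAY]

                                    
                                    
                                    
                                    
                                    
━━━━━━━━━━━━━━━━━━━┓                
                   ┃                
───────────────────┨                
│Next:    ┏━━━━━━━━━━━━━━━━━━━━━━━━━
│ ▒       ┃ Terminal                
│▒▒▒      ┠─────────────────────────
│         ┃$ git status             
│         ┃On branch main           
│         ┃Changes not staged for co
│Score:   ┃                         


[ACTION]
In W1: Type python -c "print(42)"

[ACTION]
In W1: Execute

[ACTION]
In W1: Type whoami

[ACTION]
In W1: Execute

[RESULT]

                                    
                                    
                                    
                                    
                                    
━━━━━━━━━━━━━━━━━━━┓                
                   ┃                
───────────────────┨                
│Next:    ┏━━━━━━━━━━━━━━━━━━━━━━━━━
│ ▒       ┃ Terminal                
│▒▒▒      ┠─────────────────────────
│         ┃key7 = value79           
│         ┃$ python -c "print(42)"  
│         ┃42                       
│Score:   ┃$ whoami                 


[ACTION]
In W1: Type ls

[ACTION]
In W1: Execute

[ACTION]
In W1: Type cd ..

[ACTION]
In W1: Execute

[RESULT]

                                    
                                    
                                    
                                    
                                    
━━━━━━━━━━━━━━━━━━━┓                
                   ┃                
───────────────────┨                
│Next:    ┏━━━━━━━━━━━━━━━━━━━━━━━━━
│ ▒       ┃ Terminal                
│▒▒▒      ┠─────────────────────────
│         ┃bob                      
│         ┃$ ls                     
│         ┃tests/  docs/  src/  setu
│Score:   ┃$ cd ..                  


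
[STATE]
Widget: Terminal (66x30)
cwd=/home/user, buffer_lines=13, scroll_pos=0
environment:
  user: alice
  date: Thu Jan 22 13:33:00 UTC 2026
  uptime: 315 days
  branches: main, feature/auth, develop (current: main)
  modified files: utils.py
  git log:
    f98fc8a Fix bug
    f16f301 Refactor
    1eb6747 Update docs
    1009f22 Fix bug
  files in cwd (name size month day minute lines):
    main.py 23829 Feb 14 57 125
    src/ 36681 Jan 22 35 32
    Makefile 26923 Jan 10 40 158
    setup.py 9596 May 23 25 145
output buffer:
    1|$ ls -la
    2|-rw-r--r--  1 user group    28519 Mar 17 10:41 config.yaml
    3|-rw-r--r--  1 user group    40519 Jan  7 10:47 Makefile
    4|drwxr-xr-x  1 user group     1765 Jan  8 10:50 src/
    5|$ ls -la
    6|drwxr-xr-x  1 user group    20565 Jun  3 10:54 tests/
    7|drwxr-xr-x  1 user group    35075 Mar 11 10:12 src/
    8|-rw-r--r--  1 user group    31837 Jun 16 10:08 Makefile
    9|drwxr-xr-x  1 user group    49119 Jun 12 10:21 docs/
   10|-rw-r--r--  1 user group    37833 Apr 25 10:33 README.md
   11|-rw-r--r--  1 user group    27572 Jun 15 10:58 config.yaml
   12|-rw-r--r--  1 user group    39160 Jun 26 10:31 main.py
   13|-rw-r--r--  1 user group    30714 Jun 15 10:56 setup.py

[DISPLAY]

$ ls -la                                                          
-rw-r--r--  1 user group    28519 Mar 17 10:41 config.yaml        
-rw-r--r--  1 user group    40519 Jan  7 10:47 Makefile           
drwxr-xr-x  1 user group     1765 Jan  8 10:50 src/               
$ ls -la                                                          
drwxr-xr-x  1 user group    20565 Jun  3 10:54 tests/             
drwxr-xr-x  1 user group    35075 Mar 11 10:12 src/               
-rw-r--r--  1 user group    31837 Jun 16 10:08 Makefile           
drwxr-xr-x  1 user group    49119 Jun 12 10:21 docs/              
-rw-r--r--  1 user group    37833 Apr 25 10:33 README.md          
-rw-r--r--  1 user group    27572 Jun 15 10:58 config.yaml        
-rw-r--r--  1 user group    39160 Jun 26 10:31 main.py            
-rw-r--r--  1 user group    30714 Jun 15 10:56 setup.py           
$ █                                                               
                                                                  
                                                                  
                                                                  
                                                                  
                                                                  
                                                                  
                                                                  
                                                                  
                                                                  
                                                                  
                                                                  
                                                                  
                                                                  
                                                                  
                                                                  
                                                                  


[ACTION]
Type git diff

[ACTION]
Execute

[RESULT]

$ ls -la                                                          
-rw-r--r--  1 user group    28519 Mar 17 10:41 config.yaml        
-rw-r--r--  1 user group    40519 Jan  7 10:47 Makefile           
drwxr-xr-x  1 user group     1765 Jan  8 10:50 src/               
$ ls -la                                                          
drwxr-xr-x  1 user group    20565 Jun  3 10:54 tests/             
drwxr-xr-x  1 user group    35075 Mar 11 10:12 src/               
-rw-r--r--  1 user group    31837 Jun 16 10:08 Makefile           
drwxr-xr-x  1 user group    49119 Jun 12 10:21 docs/              
-rw-r--r--  1 user group    37833 Apr 25 10:33 README.md          
-rw-r--r--  1 user group    27572 Jun 15 10:58 config.yaml        
-rw-r--r--  1 user group    39160 Jun 26 10:31 main.py            
-rw-r--r--  1 user group    30714 Jun 15 10:56 setup.py           
$ git diff                                                        
diff --git a/main.py b/main.py                                    
--- a/main.py                                                     
+++ b/main.py                                                     
@@ -1,3 +1,4 @@                                                   
+# updated                                                        
 import sys                                                       
$ █                                                               
                                                                  
                                                                  
                                                                  
                                                                  
                                                                  
                                                                  
                                                                  
                                                                  
                                                                  


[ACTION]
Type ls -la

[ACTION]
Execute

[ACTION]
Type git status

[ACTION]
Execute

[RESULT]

-rw-r--r--  1 user group    28519 Mar 17 10:41 config.yaml        
-rw-r--r--  1 user group    40519 Jan  7 10:47 Makefile           
drwxr-xr-x  1 user group     1765 Jan  8 10:50 src/               
$ ls -la                                                          
drwxr-xr-x  1 user group    20565 Jun  3 10:54 tests/             
drwxr-xr-x  1 user group    35075 Mar 11 10:12 src/               
-rw-r--r--  1 user group    31837 Jun 16 10:08 Makefile           
drwxr-xr-x  1 user group    49119 Jun 12 10:21 docs/              
-rw-r--r--  1 user group    37833 Apr 25 10:33 README.md          
-rw-r--r--  1 user group    27572 Jun 15 10:58 config.yaml        
-rw-r--r--  1 user group    39160 Jun 26 10:31 main.py            
-rw-r--r--  1 user group    30714 Jun 15 10:56 setup.py           
$ git diff                                                        
diff --git a/main.py b/main.py                                    
--- a/main.py                                                     
+++ b/main.py                                                     
@@ -1,3 +1,4 @@                                                   
+# updated                                                        
 import sys                                                       
$ ls -la                                                          
-rw-r--r--  1 alice group    23829 Feb 14 10:57 main.py           
drwxr-xr-x  1 alice group    36681 Jan 22 10:35 src/              
-rw-r--r--  1 alice group    26923 Jan 10 10:40 Makefile          
-rw-r--r--  1 alice group     9596 May 23 10:25 setup.py          
$ git status                                                      
On branch main                                                    
Changes not staged for commit:                                    
                                                                  
        modified:   utils.py                                      
$ █                                                               


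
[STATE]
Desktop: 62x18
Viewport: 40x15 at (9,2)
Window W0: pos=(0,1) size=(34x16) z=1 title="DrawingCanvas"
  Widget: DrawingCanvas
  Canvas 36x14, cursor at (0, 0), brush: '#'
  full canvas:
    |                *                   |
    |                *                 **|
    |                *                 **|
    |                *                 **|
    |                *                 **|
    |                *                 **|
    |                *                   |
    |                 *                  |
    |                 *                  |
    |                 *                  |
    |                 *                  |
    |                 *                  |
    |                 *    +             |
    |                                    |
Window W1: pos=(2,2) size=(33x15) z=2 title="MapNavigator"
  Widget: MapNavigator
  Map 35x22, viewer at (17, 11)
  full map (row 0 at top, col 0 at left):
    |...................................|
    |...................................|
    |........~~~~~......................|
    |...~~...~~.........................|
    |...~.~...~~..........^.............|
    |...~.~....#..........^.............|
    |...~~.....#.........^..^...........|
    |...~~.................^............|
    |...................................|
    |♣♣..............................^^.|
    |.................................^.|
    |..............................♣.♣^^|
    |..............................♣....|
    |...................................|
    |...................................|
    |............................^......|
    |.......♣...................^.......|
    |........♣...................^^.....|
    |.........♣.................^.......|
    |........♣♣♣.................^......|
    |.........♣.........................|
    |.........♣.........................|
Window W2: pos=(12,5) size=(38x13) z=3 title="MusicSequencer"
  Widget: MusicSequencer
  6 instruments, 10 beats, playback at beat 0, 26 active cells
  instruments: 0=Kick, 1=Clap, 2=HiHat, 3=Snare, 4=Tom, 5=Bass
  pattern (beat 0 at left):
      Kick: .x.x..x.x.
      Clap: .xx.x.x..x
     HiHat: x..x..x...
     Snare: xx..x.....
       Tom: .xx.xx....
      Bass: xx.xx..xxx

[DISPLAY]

━━━━━━━━━━━━━━━━━━━━━━━━━┓              
vigator                  ┃              
─────────────────────────┨              
..#┏━━━━━━━━━━━━━━━━━━━━━━━━━━━━━━━━━━━━
...┃ MusicSequencer                     
...┠────────────────────────────────────
...┃      ▼123456789                    
...┃  Kick·█·█··█·█·                    
...┃  Clap·██·█·█··█                    
...┃ HiHat█··█··█···                    
...┃ Snare██··█·····                    
...┃   Tom·██·██····                    
...┃  Bass██·██··███                    
...┃                                    
━━━┃                                    


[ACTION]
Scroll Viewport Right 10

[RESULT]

━━━━━━━━━━━━━━━┓                        
               ┃                        
───────────────┨                        
━━━━━━━━━━━━━━━━━━━━━━━━━━━━━━┓         
Sequencer                     ┃         
──────────────────────────────┨         
▼123456789                    ┃         
·█·█··█·█·                    ┃         
·██·█·█··█                    ┃         
█··█··█···                    ┃         
██··█·····                    ┃         
·██·██····                    ┃         
██·██··███                    ┃         
                              ┃         
                              ┃         


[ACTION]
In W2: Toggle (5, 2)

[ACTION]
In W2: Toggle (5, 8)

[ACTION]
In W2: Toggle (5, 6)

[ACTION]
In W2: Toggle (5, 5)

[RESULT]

━━━━━━━━━━━━━━━┓                        
               ┃                        
───────────────┨                        
━━━━━━━━━━━━━━━━━━━━━━━━━━━━━━┓         
Sequencer                     ┃         
──────────────────────────────┨         
▼123456789                    ┃         
·█·█··█·█·                    ┃         
·██·█·█··█                    ┃         
█··█··█···                    ┃         
██··█·····                    ┃         
·██·██····                    ┃         
████████·█                    ┃         
                              ┃         
                              ┃         
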